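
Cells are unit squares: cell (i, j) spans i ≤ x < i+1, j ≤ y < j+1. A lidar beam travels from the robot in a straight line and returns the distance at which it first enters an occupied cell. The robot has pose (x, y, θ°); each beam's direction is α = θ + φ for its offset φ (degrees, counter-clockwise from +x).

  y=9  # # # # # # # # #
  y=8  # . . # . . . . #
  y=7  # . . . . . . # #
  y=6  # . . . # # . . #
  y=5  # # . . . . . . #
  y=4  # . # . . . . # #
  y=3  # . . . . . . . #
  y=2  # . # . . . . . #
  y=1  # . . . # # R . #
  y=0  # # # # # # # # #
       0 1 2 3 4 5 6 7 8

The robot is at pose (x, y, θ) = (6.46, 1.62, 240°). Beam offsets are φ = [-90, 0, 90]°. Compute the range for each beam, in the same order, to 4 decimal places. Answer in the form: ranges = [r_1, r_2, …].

ranges = [0.5312, 0.7159, 1.2400]

beam 1: φ=-90°, α=150°
  dir = (cos 150°, sin 150°) = (-0.8660, 0.5000); from cell (6,1)
  next x-line at t=0.5312, next y-line at t=0.7600; Δt_x=1.1547, Δt_y=2.0000
    x: enter (5,1) at t=0.5312 ← occupied
  → r_1 = 0.5312
beam 2: φ=0°, α=240°
  dir = (cos 240°, sin 240°) = (-0.5000, -0.8660); from cell (6,1)
  next x-line at t=0.9200, next y-line at t=0.7159; Δt_x=2.0000, Δt_y=1.1547
    y: enter (6,0) at t=0.7159 ← occupied
  → r_2 = 0.7159
beam 3: φ=90°, α=330°
  dir = (cos 330°, sin 330°) = (0.8660, -0.5000); from cell (6,1)
  next x-line at t=0.6235, next y-line at t=1.2400; Δt_x=1.1547, Δt_y=2.0000
    x: enter (7,1) at t=0.6235
    y: enter (7,0) at t=1.2400 ← occupied
  → r_3 = 1.2400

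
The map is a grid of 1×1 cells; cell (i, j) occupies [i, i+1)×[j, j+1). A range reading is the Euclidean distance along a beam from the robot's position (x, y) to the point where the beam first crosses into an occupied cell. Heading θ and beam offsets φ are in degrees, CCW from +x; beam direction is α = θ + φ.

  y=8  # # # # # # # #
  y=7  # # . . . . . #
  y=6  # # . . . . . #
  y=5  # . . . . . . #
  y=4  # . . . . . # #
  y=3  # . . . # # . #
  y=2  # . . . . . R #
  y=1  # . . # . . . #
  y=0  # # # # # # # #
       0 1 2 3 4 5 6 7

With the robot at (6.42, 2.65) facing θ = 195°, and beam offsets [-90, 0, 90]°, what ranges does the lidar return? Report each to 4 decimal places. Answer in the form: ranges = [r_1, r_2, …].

beam 1: φ=-90°, α=105°
  dir = (cos 105°, sin 105°) = (-0.2588, 0.9659); from cell (6,2)
  next x-line at t=1.6228, next y-line at t=0.3623; Δt_x=3.8637, Δt_y=1.0353
    y: enter (6,3) at t=0.3623
    y: enter (6,4) at t=1.3976 ← occupied
  → r_1 = 1.3976
beam 2: φ=0°, α=195°
  dir = (cos 195°, sin 195°) = (-0.9659, -0.2588); from cell (6,2)
  next x-line at t=0.4348, next y-line at t=2.5114; Δt_x=1.0353, Δt_y=3.8637
    x: enter (5,2) at t=0.4348
    x: enter (4,2) at t=1.4701
    x: enter (3,2) at t=2.5054
    y: enter (3,1) at t=2.5114 ← occupied
  → r_2 = 2.5114
beam 3: φ=90°, α=285°
  dir = (cos 285°, sin 285°) = (0.2588, -0.9659); from cell (6,2)
  next x-line at t=2.2409, next y-line at t=0.6729; Δt_x=3.8637, Δt_y=1.0353
    y: enter (6,1) at t=0.6729
    y: enter (6,0) at t=1.7082 ← occupied
  → r_3 = 1.7082

ranges = [1.3976, 2.5114, 1.7082]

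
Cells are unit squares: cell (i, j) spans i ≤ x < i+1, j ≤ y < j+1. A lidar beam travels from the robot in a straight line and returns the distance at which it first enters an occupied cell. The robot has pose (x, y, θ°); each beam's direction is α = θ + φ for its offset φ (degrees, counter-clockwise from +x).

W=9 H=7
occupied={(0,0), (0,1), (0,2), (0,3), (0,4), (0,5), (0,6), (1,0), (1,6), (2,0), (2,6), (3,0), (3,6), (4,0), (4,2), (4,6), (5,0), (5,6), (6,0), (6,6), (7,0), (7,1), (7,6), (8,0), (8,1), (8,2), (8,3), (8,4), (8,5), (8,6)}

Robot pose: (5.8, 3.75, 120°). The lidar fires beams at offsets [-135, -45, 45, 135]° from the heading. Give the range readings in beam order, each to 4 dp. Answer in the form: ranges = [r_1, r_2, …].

ranges = [2.2776, 2.3294, 4.9693, 2.8470]

beam 1: φ=-135°, α=345°
  cosα=0.9659 sinα=-0.2588 | (5,3) | tMaxX 0.2071 tMaxY 2.8978 | tΔX 1.0353 tΔY 3.8637
    t=0.2071 [x] (6,3)
    t=1.2423 [x] (7,3)
    t=2.2776 [x] (8,3) — stop
  → r_1 = 2.2776
beam 2: φ=-45°, α=75°
  cosα=0.2588 sinα=0.9659 | (5,3) | tMaxX 0.7727 tMaxY 0.2588 | tΔX 3.8637 tΔY 1.0353
    t=0.2588 [y] (5,4)
    t=0.7727 [x] (6,4)
    t=1.2941 [y] (6,5)
    t=2.3294 [y] (6,6) — stop
  → r_2 = 2.3294
beam 3: φ=45°, α=165°
  cosα=-0.9659 sinα=0.2588 | (5,3) | tMaxX 0.8282 tMaxY 0.9659 | tΔX 1.0353 tΔY 3.8637
    t=0.8282 [x] (4,3)
    t=0.9659 [y] (4,4)
    t=1.8635 [x] (3,4)
    t=2.8988 [x] (2,4)
    t=3.9340 [x] (1,4)
    t=4.8296 [y] (1,5)
    t=4.9693 [x] (0,5) — stop
  → r_3 = 4.9693
beam 4: φ=135°, α=255°
  cosα=-0.2588 sinα=-0.9659 | (5,3) | tMaxX 3.0910 tMaxY 0.7765 | tΔX 3.8637 tΔY 1.0353
    t=0.7765 [y] (5,2)
    t=1.8117 [y] (5,1)
    t=2.8470 [y] (5,0) — stop
  → r_4 = 2.8470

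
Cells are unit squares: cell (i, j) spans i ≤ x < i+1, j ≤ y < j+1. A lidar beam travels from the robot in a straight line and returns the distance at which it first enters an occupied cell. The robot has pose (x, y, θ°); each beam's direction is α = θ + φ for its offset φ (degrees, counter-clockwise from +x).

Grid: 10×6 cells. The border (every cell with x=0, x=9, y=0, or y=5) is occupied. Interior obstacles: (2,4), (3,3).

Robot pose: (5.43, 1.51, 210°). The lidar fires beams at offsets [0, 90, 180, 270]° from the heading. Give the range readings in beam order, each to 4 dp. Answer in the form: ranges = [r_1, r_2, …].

beam 1: φ=0°, α=210°
  dir = (cos 210°, sin 210°) = (-0.8660, -0.5000); from cell (5,1)
  next x-line at t=0.4965, next y-line at t=1.0200; Δt_x=1.1547, Δt_y=2.0000
    x: enter (4,1) at t=0.4965
    y: enter (4,0) at t=1.0200 ← occupied
  → r_1 = 1.0200
beam 2: φ=90°, α=300°
  dir = (cos 300°, sin 300°) = (0.5000, -0.8660); from cell (5,1)
  next x-line at t=1.1400, next y-line at t=0.5889; Δt_x=2.0000, Δt_y=1.1547
    y: enter (5,0) at t=0.5889 ← occupied
  → r_2 = 0.5889
beam 3: φ=180°, α=30°
  dir = (cos 30°, sin 30°) = (0.8660, 0.5000); from cell (5,1)
  next x-line at t=0.6582, next y-line at t=0.9800; Δt_x=1.1547, Δt_y=2.0000
    x: enter (6,1) at t=0.6582
    y: enter (6,2) at t=0.9800
    x: enter (7,2) at t=1.8129
    x: enter (8,2) at t=2.9676
    y: enter (8,3) at t=2.9800
    x: enter (9,3) at t=4.1223 ← occupied
  → r_3 = 4.1223
beam 4: φ=270°, α=120°
  dir = (cos 120°, sin 120°) = (-0.5000, 0.8660); from cell (5,1)
  next x-line at t=0.8600, next y-line at t=0.5658; Δt_x=2.0000, Δt_y=1.1547
    y: enter (5,2) at t=0.5658
    x: enter (4,2) at t=0.8600
    y: enter (4,3) at t=1.7205
    x: enter (3,3) at t=2.8600 ← occupied
  → r_4 = 2.8600

ranges = [1.0200, 0.5889, 4.1223, 2.8600]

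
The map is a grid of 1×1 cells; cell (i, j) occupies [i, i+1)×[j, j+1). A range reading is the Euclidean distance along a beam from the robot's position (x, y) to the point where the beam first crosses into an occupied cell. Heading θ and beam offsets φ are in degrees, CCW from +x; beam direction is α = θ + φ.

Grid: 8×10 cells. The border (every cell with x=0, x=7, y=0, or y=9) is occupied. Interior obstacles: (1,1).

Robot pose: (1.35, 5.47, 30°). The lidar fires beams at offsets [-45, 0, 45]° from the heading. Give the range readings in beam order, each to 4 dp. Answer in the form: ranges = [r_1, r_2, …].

ranges = [5.8493, 6.5241, 3.6545]

beam 1: φ=-45°, α=345°
  dir = (cos 345°, sin 345°) = (0.9659, -0.2588); from cell (1,5)
  next x-line at t=0.6729, next y-line at t=1.8159; Δt_x=1.0353, Δt_y=3.8637
    x: enter (2,5) at t=0.6729
    x: enter (3,5) at t=1.7082
    y: enter (3,4) at t=1.8159
    x: enter (4,4) at t=2.7435
    x: enter (5,4) at t=3.7788
    x: enter (6,4) at t=4.8140
    y: enter (6,3) at t=5.6796
    x: enter (7,3) at t=5.8493 ← occupied
  → r_1 = 5.8493
beam 2: φ=0°, α=30°
  dir = (cos 30°, sin 30°) = (0.8660, 0.5000); from cell (1,5)
  next x-line at t=0.7506, next y-line at t=1.0600; Δt_x=1.1547, Δt_y=2.0000
    x: enter (2,5) at t=0.7506
    y: enter (2,6) at t=1.0600
    x: enter (3,6) at t=1.9053
    x: enter (4,6) at t=3.0600
    y: enter (4,7) at t=3.0600
    x: enter (5,7) at t=4.2147
    y: enter (5,8) at t=5.0600
    x: enter (6,8) at t=5.3694
    x: enter (7,8) at t=6.5241 ← occupied
  → r_2 = 6.5241
beam 3: φ=45°, α=75°
  dir = (cos 75°, sin 75°) = (0.2588, 0.9659); from cell (1,5)
  next x-line at t=2.5114, next y-line at t=0.5487; Δt_x=3.8637, Δt_y=1.0353
    y: enter (1,6) at t=0.5487
    y: enter (1,7) at t=1.5840
    x: enter (2,7) at t=2.5114
    y: enter (2,8) at t=2.6192
    y: enter (2,9) at t=3.6545 ← occupied
  → r_3 = 3.6545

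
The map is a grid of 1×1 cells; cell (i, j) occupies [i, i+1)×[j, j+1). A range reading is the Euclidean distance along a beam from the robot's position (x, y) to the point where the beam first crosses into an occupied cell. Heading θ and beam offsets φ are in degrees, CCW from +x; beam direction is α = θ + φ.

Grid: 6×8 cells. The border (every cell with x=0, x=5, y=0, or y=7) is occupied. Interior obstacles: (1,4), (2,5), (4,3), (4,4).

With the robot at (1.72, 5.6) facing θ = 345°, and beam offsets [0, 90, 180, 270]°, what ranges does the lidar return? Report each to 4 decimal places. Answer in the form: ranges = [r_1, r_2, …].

beam 1: φ=0°, α=345°
  d=(0.9659,-0.2588)  start (1,5)  tX=0.2899 tY=2.3182  stride 1/|dx|=1.0353 1/|dy|=3.8637
    cross x-line → (2,5), t=0.2899 (wall)
  → r_1 = 0.2899
beam 2: φ=90°, α=75°
  d=(0.2588,0.9659)  start (1,5)  tX=1.0818 tY=0.4141  stride 1/|dx|=3.8637 1/|dy|=1.0353
    cross y-line → (1,6), t=0.4141
    cross x-line → (2,6), t=1.0818
    cross y-line → (2,7), t=1.4494 (wall)
  → r_2 = 1.4494
beam 3: φ=180°, α=165°
  d=(-0.9659,0.2588)  start (1,5)  tX=0.7454 tY=1.5455  stride 1/|dx|=1.0353 1/|dy|=3.8637
    cross x-line → (0,5), t=0.7454 (wall)
  → r_3 = 0.7454
beam 4: φ=270°, α=255°
  d=(-0.2588,-0.9659)  start (1,5)  tX=2.7819 tY=0.6212  stride 1/|dx|=3.8637 1/|dy|=1.0353
    cross y-line → (1,4), t=0.6212 (wall)
  → r_4 = 0.6212

ranges = [0.2899, 1.4494, 0.7454, 0.6212]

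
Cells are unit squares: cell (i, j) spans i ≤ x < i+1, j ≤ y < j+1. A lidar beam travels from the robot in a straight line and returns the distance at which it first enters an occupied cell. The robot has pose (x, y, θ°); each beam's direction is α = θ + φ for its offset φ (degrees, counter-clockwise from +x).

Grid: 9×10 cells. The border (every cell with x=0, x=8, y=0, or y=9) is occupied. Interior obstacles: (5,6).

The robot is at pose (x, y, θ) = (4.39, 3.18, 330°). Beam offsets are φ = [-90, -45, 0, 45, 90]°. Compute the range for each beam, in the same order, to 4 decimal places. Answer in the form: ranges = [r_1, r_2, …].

beam 1: φ=-90°, α=240°
  direction (-0.5000, -0.8660); cell (4,3); t to first gridline: x 0.7800, y 0.2078 (then +2.0000 / +1.1547)
    (4,2) via y @ 0.2078
    (3,2) via x @ 0.7800
    (3,1) via y @ 1.3625
    (3,0) via y @ 2.5172  # hit
  → r_1 = 2.5172
beam 2: φ=-45°, α=285°
  direction (0.2588, -0.9659); cell (4,3); t to first gridline: x 2.3569, y 0.1863 (then +3.8637 / +1.0353)
    (4,2) via y @ 0.1863
    (4,1) via y @ 1.2216
    (4,0) via y @ 2.2569  # hit
  → r_2 = 2.2569
beam 3: φ=0°, α=330°
  direction (0.8660, -0.5000); cell (4,3); t to first gridline: x 0.7044, y 0.3600 (then +1.1547 / +2.0000)
    (4,2) via y @ 0.3600
    (5,2) via x @ 0.7044
    (6,2) via x @ 1.8591
    (6,1) via y @ 2.3600
    (7,1) via x @ 3.0138
    (8,1) via x @ 4.1685  # hit
  → r_3 = 4.1685
beam 4: φ=45°, α=15°
  direction (0.9659, 0.2588); cell (4,3); t to first gridline: x 0.6315, y 3.1682 (then +1.0353 / +3.8637)
    (5,3) via x @ 0.6315
    (6,3) via x @ 1.6668
    (7,3) via x @ 2.7021
    (7,4) via y @ 3.1682
    (8,4) via x @ 3.7373  # hit
  → r_4 = 3.7373
beam 5: φ=90°, α=60°
  direction (0.5000, 0.8660); cell (4,3); t to first gridline: x 1.2200, y 0.9469 (then +2.0000 / +1.1547)
    (4,4) via y @ 0.9469
    (5,4) via x @ 1.2200
    (5,5) via y @ 2.1016
    (6,5) via x @ 3.2200
    (6,6) via y @ 3.2563
    (6,7) via y @ 4.4110
    (7,7) via x @ 5.2200
    (7,8) via y @ 5.5657
    (7,9) via y @ 6.7204  # hit
  → r_5 = 6.7204

ranges = [2.5172, 2.2569, 4.1685, 3.7373, 6.7204]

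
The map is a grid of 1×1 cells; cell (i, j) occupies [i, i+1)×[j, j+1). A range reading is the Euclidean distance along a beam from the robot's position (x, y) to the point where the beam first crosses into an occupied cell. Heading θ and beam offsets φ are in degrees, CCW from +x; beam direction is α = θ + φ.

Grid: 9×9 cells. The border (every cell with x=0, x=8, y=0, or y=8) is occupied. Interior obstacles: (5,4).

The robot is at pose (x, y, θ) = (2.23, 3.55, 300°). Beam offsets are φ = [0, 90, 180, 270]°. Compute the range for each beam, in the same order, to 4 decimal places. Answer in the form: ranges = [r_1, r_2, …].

ranges = [2.9445, 6.6626, 2.4600, 1.4203]

beam 1: φ=0°, α=300°
  dir = (cos 300°, sin 300°) = (0.5000, -0.8660); from cell (2,3)
  next x-line at t=1.5400, next y-line at t=0.6351; Δt_x=2.0000, Δt_y=1.1547
    y: enter (2,2) at t=0.6351
    x: enter (3,2) at t=1.5400
    y: enter (3,1) at t=1.7898
    y: enter (3,0) at t=2.9445 ← occupied
  → r_1 = 2.9445
beam 2: φ=90°, α=30°
  dir = (cos 30°, sin 30°) = (0.8660, 0.5000); from cell (2,3)
  next x-line at t=0.8891, next y-line at t=0.9000; Δt_x=1.1547, Δt_y=2.0000
    x: enter (3,3) at t=0.8891
    y: enter (3,4) at t=0.9000
    x: enter (4,4) at t=2.0438
    y: enter (4,5) at t=2.9000
    x: enter (5,5) at t=3.1985
    x: enter (6,5) at t=4.3532
    y: enter (6,6) at t=4.9000
    x: enter (7,6) at t=5.5079
    x: enter (8,6) at t=6.6626 ← occupied
  → r_2 = 6.6626
beam 3: φ=180°, α=120°
  dir = (cos 120°, sin 120°) = (-0.5000, 0.8660); from cell (2,3)
  next x-line at t=0.4600, next y-line at t=0.5196; Δt_x=2.0000, Δt_y=1.1547
    x: enter (1,3) at t=0.4600
    y: enter (1,4) at t=0.5196
    y: enter (1,5) at t=1.6743
    x: enter (0,5) at t=2.4600 ← occupied
  → r_3 = 2.4600
beam 4: φ=270°, α=210°
  dir = (cos 210°, sin 210°) = (-0.8660, -0.5000); from cell (2,3)
  next x-line at t=0.2656, next y-line at t=1.1000; Δt_x=1.1547, Δt_y=2.0000
    x: enter (1,3) at t=0.2656
    y: enter (1,2) at t=1.1000
    x: enter (0,2) at t=1.4203 ← occupied
  → r_4 = 1.4203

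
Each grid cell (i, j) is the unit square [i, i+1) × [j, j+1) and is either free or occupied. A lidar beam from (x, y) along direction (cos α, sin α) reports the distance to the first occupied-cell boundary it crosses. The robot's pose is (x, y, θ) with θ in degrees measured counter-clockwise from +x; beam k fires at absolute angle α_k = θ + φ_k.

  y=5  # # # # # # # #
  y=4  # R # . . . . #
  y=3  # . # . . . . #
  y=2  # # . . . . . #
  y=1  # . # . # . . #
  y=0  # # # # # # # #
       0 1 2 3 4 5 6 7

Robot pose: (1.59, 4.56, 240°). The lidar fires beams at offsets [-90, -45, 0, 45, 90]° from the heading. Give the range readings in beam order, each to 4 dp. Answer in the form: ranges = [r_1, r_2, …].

beam 1: φ=-90°, α=150°
  dir = (cos 150°, sin 150°) = (-0.8660, 0.5000); from cell (1,4)
  next x-line at t=0.6813, next y-line at t=0.8800; Δt_x=1.1547, Δt_y=2.0000
    x: enter (0,4) at t=0.6813 ← occupied
  → r_1 = 0.6813
beam 2: φ=-45°, α=195°
  dir = (cos 195°, sin 195°) = (-0.9659, -0.2588); from cell (1,4)
  next x-line at t=0.6108, next y-line at t=2.1637; Δt_x=1.0353, Δt_y=3.8637
    x: enter (0,4) at t=0.6108 ← occupied
  → r_2 = 0.6108
beam 3: φ=0°, α=240°
  dir = (cos 240°, sin 240°) = (-0.5000, -0.8660); from cell (1,4)
  next x-line at t=1.1800, next y-line at t=0.6466; Δt_x=2.0000, Δt_y=1.1547
    y: enter (1,3) at t=0.6466
    x: enter (0,3) at t=1.1800 ← occupied
  → r_3 = 1.1800
beam 4: φ=45°, α=285°
  dir = (cos 285°, sin 285°) = (0.2588, -0.9659); from cell (1,4)
  next x-line at t=1.5841, next y-line at t=0.5798; Δt_x=3.8637, Δt_y=1.0353
    y: enter (1,3) at t=0.5798
    x: enter (2,3) at t=1.5841 ← occupied
  → r_4 = 1.5841
beam 5: φ=90°, α=330°
  dir = (cos 330°, sin 330°) = (0.8660, -0.5000); from cell (1,4)
  next x-line at t=0.4734, next y-line at t=1.1200; Δt_x=1.1547, Δt_y=2.0000
    x: enter (2,4) at t=0.4734 ← occupied
  → r_5 = 0.4734

ranges = [0.6813, 0.6108, 1.1800, 1.5841, 0.4734]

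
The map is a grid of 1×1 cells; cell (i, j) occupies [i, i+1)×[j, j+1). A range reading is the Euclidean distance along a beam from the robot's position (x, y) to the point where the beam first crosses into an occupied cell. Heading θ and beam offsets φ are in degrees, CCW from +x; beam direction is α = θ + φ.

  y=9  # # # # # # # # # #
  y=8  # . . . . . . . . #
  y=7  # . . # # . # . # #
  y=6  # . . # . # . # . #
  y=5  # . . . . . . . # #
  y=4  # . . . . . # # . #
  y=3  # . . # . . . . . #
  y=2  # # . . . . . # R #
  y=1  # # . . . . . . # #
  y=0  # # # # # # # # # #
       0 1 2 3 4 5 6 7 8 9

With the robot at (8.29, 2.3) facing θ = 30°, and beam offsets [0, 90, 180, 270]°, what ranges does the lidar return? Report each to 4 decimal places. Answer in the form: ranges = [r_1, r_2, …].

ranges = [0.8198, 0.5800, 0.3349, 0.3464]

beam 1: φ=0°, α=30°
  direction (0.8660, 0.5000); cell (8,2); t to first gridline: x 0.8198, y 1.4000 (then +1.1547 / +2.0000)
    (9,2) via x @ 0.8198  # hit
  → r_1 = 0.8198
beam 2: φ=90°, α=120°
  direction (-0.5000, 0.8660); cell (8,2); t to first gridline: x 0.5800, y 0.8083 (then +2.0000 / +1.1547)
    (7,2) via x @ 0.5800  # hit
  → r_2 = 0.5800
beam 3: φ=180°, α=210°
  direction (-0.8660, -0.5000); cell (8,2); t to first gridline: x 0.3349, y 0.6000 (then +1.1547 / +2.0000)
    (7,2) via x @ 0.3349  # hit
  → r_3 = 0.3349
beam 4: φ=270°, α=300°
  direction (0.5000, -0.8660); cell (8,2); t to first gridline: x 1.4200, y 0.3464 (then +2.0000 / +1.1547)
    (8,1) via y @ 0.3464  # hit
  → r_4 = 0.3464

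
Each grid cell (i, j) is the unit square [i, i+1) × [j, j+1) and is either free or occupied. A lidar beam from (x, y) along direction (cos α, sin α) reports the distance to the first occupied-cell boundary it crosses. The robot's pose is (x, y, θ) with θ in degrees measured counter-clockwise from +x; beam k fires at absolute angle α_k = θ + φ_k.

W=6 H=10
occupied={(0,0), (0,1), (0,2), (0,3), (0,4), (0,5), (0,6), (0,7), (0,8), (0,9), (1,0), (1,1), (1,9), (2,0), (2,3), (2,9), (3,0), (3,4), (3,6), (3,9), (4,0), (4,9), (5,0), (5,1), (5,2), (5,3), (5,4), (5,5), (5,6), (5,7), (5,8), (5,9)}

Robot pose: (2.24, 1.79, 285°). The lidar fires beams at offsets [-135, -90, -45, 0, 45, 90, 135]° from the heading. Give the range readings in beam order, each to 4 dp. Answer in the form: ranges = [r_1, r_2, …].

ranges = [0.2771, 0.2485, 0.4800, 0.8179, 1.5800, 2.8574, 1.3972]

beam 1: φ=-135°, α=150°
  direction (-0.8660, 0.5000); cell (2,1); t to first gridline: x 0.2771, y 0.4200 (then +1.1547 / +2.0000)
    (1,1) via x @ 0.2771  # hit
  → r_1 = 0.2771
beam 2: φ=-90°, α=195°
  direction (-0.9659, -0.2588); cell (2,1); t to first gridline: x 0.2485, y 3.0523 (then +1.0353 / +3.8637)
    (1,1) via x @ 0.2485  # hit
  → r_2 = 0.2485
beam 3: φ=-45°, α=240°
  direction (-0.5000, -0.8660); cell (2,1); t to first gridline: x 0.4800, y 0.9122 (then +2.0000 / +1.1547)
    (1,1) via x @ 0.4800  # hit
  → r_3 = 0.4800
beam 4: φ=0°, α=285°
  direction (0.2588, -0.9659); cell (2,1); t to first gridline: x 2.9364, y 0.8179 (then +3.8637 / +1.0353)
    (2,0) via y @ 0.8179  # hit
  → r_4 = 0.8179
beam 5: φ=45°, α=330°
  direction (0.8660, -0.5000); cell (2,1); t to first gridline: x 0.8776, y 1.5800 (then +1.1547 / +2.0000)
    (3,1) via x @ 0.8776
    (3,0) via y @ 1.5800  # hit
  → r_5 = 1.5800
beam 6: φ=90°, α=15°
  direction (0.9659, 0.2588); cell (2,1); t to first gridline: x 0.7868, y 0.8114 (then +1.0353 / +3.8637)
    (3,1) via x @ 0.7868
    (3,2) via y @ 0.8114
    (4,2) via x @ 1.8221
    (5,2) via x @ 2.8574  # hit
  → r_6 = 2.8574
beam 7: φ=135°, α=60°
  direction (0.5000, 0.8660); cell (2,1); t to first gridline: x 1.5200, y 0.2425 (then +2.0000 / +1.1547)
    (2,2) via y @ 0.2425
    (2,3) via y @ 1.3972  # hit
  → r_7 = 1.3972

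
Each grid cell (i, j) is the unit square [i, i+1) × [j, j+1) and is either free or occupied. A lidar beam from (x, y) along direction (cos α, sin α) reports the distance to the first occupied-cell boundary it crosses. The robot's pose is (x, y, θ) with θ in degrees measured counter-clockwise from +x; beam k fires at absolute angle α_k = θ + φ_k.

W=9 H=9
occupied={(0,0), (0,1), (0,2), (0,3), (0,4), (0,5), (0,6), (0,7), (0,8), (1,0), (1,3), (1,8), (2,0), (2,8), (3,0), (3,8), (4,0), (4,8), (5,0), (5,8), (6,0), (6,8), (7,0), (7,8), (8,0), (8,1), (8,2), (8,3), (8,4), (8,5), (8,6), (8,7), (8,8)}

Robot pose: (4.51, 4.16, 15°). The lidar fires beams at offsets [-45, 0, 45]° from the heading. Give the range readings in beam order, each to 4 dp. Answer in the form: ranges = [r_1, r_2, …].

beam 1: φ=-45°, α=330°
  d=(0.8660,-0.5000)  start (4,4)  tX=0.5658 tY=0.3200  stride 1/|dx|=1.1547 1/|dy|=2.0000
    cross y-line → (4,3), t=0.3200
    cross x-line → (5,3), t=0.5658
    cross x-line → (6,3), t=1.7205
    cross y-line → (6,2), t=2.3200
    cross x-line → (7,2), t=2.8752
    cross x-line → (8,2), t=4.0299 (wall)
  → r_1 = 4.0299
beam 2: φ=0°, α=15°
  d=(0.9659,0.2588)  start (4,4)  tX=0.5073 tY=3.2455  stride 1/|dx|=1.0353 1/|dy|=3.8637
    cross x-line → (5,4), t=0.5073
    cross x-line → (6,4), t=1.5426
    cross x-line → (7,4), t=2.5778
    cross y-line → (7,5), t=3.2455
    cross x-line → (8,5), t=3.6131 (wall)
  → r_2 = 3.6131
beam 3: φ=45°, α=60°
  d=(0.5000,0.8660)  start (4,4)  tX=0.9800 tY=0.9699  stride 1/|dx|=2.0000 1/|dy|=1.1547
    cross y-line → (4,5), t=0.9699
    cross x-line → (5,5), t=0.9800
    cross y-line → (5,6), t=2.1246
    cross x-line → (6,6), t=2.9800
    cross y-line → (6,7), t=3.2793
    cross y-line → (6,8), t=4.4341 (wall)
  → r_3 = 4.4341

ranges = [4.0299, 3.6131, 4.4341]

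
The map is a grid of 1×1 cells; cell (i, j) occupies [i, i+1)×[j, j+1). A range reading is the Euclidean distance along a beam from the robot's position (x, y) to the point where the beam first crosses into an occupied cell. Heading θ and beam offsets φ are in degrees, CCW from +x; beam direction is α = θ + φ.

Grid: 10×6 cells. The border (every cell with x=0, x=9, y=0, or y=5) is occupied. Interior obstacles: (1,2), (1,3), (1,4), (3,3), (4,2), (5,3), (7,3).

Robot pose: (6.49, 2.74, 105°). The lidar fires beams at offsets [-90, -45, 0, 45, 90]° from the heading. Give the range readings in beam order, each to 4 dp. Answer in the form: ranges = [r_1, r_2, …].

ranges = [1.0046, 1.0200, 2.3397, 0.5658, 1.5426]

beam 1: φ=-90°, α=15°
  d=(0.9659,0.2588)  start (6,2)  tX=0.5280 tY=1.0046  stride 1/|dx|=1.0353 1/|dy|=3.8637
    cross x-line → (7,2), t=0.5280
    cross y-line → (7,3), t=1.0046 (wall)
  → r_1 = 1.0046
beam 2: φ=-45°, α=60°
  d=(0.5000,0.8660)  start (6,2)  tX=1.0200 tY=0.3002  stride 1/|dx|=2.0000 1/|dy|=1.1547
    cross y-line → (6,3), t=0.3002
    cross x-line → (7,3), t=1.0200 (wall)
  → r_2 = 1.0200
beam 3: φ=0°, α=105°
  d=(-0.2588,0.9659)  start (6,2)  tX=1.8932 tY=0.2692  stride 1/|dx|=3.8637 1/|dy|=1.0353
    cross y-line → (6,3), t=0.2692
    cross y-line → (6,4), t=1.3044
    cross x-line → (5,4), t=1.8932
    cross y-line → (5,5), t=2.3397 (wall)
  → r_3 = 2.3397
beam 4: φ=45°, α=150°
  d=(-0.8660,0.5000)  start (6,2)  tX=0.5658 tY=0.5200  stride 1/|dx|=1.1547 1/|dy|=2.0000
    cross y-line → (6,3), t=0.5200
    cross x-line → (5,3), t=0.5658 (wall)
  → r_4 = 0.5658
beam 5: φ=90°, α=195°
  d=(-0.9659,-0.2588)  start (6,2)  tX=0.5073 tY=2.8591  stride 1/|dx|=1.0353 1/|dy|=3.8637
    cross x-line → (5,2), t=0.5073
    cross x-line → (4,2), t=1.5426 (wall)
  → r_5 = 1.5426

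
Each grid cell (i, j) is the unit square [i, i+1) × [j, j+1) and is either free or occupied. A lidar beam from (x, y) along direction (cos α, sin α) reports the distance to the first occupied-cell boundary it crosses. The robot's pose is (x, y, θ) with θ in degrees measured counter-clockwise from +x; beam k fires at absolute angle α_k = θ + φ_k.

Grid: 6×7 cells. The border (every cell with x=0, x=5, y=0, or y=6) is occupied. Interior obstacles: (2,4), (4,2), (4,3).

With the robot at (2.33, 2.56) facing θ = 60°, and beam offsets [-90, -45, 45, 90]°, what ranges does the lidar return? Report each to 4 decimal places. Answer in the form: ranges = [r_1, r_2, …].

ranges = [3.0831, 1.7289, 3.5614, 1.5358]

beam 1: φ=-90°, α=330°
  dir = (cos 330°, sin 330°) = (0.8660, -0.5000); from cell (2,2)
  next x-line at t=0.7736, next y-line at t=1.1200; Δt_x=1.1547, Δt_y=2.0000
    x: enter (3,2) at t=0.7736
    y: enter (3,1) at t=1.1200
    x: enter (4,1) at t=1.9283
    x: enter (5,1) at t=3.0831 ← occupied
  → r_1 = 3.0831
beam 2: φ=-45°, α=15°
  dir = (cos 15°, sin 15°) = (0.9659, 0.2588); from cell (2,2)
  next x-line at t=0.6936, next y-line at t=1.7000; Δt_x=1.0353, Δt_y=3.8637
    x: enter (3,2) at t=0.6936
    y: enter (3,3) at t=1.7000
    x: enter (4,3) at t=1.7289 ← occupied
  → r_2 = 1.7289
beam 3: φ=45°, α=105°
  dir = (cos 105°, sin 105°) = (-0.2588, 0.9659); from cell (2,2)
  next x-line at t=1.2750, next y-line at t=0.4555; Δt_x=3.8637, Δt_y=1.0353
    y: enter (2,3) at t=0.4555
    x: enter (1,3) at t=1.2750
    y: enter (1,4) at t=1.4908
    y: enter (1,5) at t=2.5261
    y: enter (1,6) at t=3.5614 ← occupied
  → r_3 = 3.5614
beam 4: φ=90°, α=150°
  dir = (cos 150°, sin 150°) = (-0.8660, 0.5000); from cell (2,2)
  next x-line at t=0.3811, next y-line at t=0.8800; Δt_x=1.1547, Δt_y=2.0000
    x: enter (1,2) at t=0.3811
    y: enter (1,3) at t=0.8800
    x: enter (0,3) at t=1.5358 ← occupied
  → r_4 = 1.5358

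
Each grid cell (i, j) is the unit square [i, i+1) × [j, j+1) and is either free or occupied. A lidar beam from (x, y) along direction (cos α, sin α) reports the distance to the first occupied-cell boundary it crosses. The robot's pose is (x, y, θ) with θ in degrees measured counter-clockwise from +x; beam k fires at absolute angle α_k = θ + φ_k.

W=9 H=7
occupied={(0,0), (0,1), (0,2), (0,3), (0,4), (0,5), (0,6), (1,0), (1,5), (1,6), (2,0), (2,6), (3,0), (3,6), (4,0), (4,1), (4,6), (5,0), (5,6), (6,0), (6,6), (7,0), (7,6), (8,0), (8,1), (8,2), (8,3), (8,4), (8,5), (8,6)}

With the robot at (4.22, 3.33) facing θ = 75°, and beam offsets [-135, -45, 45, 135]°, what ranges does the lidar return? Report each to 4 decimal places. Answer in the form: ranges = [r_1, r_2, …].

ranges = [1.5358, 4.3648, 3.0831, 3.7181]

beam 1: φ=-135°, α=300°
  dir = (cos 300°, sin 300°) = (0.5000, -0.8660); from cell (4,3)
  next x-line at t=1.5600, next y-line at t=0.3811; Δt_x=2.0000, Δt_y=1.1547
    y: enter (4,2) at t=0.3811
    y: enter (4,1) at t=1.5358 ← occupied
  → r_1 = 1.5358
beam 2: φ=-45°, α=30°
  dir = (cos 30°, sin 30°) = (0.8660, 0.5000); from cell (4,3)
  next x-line at t=0.9007, next y-line at t=1.3400; Δt_x=1.1547, Δt_y=2.0000
    x: enter (5,3) at t=0.9007
    y: enter (5,4) at t=1.3400
    x: enter (6,4) at t=2.0554
    x: enter (7,4) at t=3.2101
    y: enter (7,5) at t=3.3400
    x: enter (8,5) at t=4.3648 ← occupied
  → r_2 = 4.3648
beam 3: φ=45°, α=120°
  dir = (cos 120°, sin 120°) = (-0.5000, 0.8660); from cell (4,3)
  next x-line at t=0.4400, next y-line at t=0.7736; Δt_x=2.0000, Δt_y=1.1547
    x: enter (3,3) at t=0.4400
    y: enter (3,4) at t=0.7736
    y: enter (3,5) at t=1.9283
    x: enter (2,5) at t=2.4400
    y: enter (2,6) at t=3.0831 ← occupied
  → r_3 = 3.0831
beam 4: φ=135°, α=210°
  dir = (cos 210°, sin 210°) = (-0.8660, -0.5000); from cell (4,3)
  next x-line at t=0.2540, next y-line at t=0.6600; Δt_x=1.1547, Δt_y=2.0000
    x: enter (3,3) at t=0.2540
    y: enter (3,2) at t=0.6600
    x: enter (2,2) at t=1.4087
    x: enter (1,2) at t=2.5634
    y: enter (1,1) at t=2.6600
    x: enter (0,1) at t=3.7181 ← occupied
  → r_4 = 3.7181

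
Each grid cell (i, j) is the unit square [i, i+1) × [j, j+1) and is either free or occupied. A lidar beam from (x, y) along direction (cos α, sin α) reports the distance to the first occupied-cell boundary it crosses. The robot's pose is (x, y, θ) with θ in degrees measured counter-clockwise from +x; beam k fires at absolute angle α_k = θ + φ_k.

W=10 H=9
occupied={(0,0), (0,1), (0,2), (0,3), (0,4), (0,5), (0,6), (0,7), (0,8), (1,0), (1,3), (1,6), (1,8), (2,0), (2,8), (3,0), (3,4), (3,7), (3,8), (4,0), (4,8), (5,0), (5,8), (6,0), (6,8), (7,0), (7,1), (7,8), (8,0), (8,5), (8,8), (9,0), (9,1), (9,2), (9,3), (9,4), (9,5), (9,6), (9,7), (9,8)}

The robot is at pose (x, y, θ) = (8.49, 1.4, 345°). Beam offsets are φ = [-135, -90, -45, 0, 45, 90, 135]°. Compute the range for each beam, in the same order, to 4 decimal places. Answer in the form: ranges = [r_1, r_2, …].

ranges = [0.5658, 0.4141, 0.4619, 0.5280, 0.5889, 1.9705, 7.6210]

beam 1: φ=-135°, α=210°
  dir = (cos 210°, sin 210°) = (-0.8660, -0.5000); from cell (8,1)
  next x-line at t=0.5658, next y-line at t=0.8000; Δt_x=1.1547, Δt_y=2.0000
    x: enter (7,1) at t=0.5658 ← occupied
  → r_1 = 0.5658
beam 2: φ=-90°, α=255°
  dir = (cos 255°, sin 255°) = (-0.2588, -0.9659); from cell (8,1)
  next x-line at t=1.8932, next y-line at t=0.4141; Δt_x=3.8637, Δt_y=1.0353
    y: enter (8,0) at t=0.4141 ← occupied
  → r_2 = 0.4141
beam 3: φ=-45°, α=300°
  dir = (cos 300°, sin 300°) = (0.5000, -0.8660); from cell (8,1)
  next x-line at t=1.0200, next y-line at t=0.4619; Δt_x=2.0000, Δt_y=1.1547
    y: enter (8,0) at t=0.4619 ← occupied
  → r_3 = 0.4619
beam 4: φ=0°, α=345°
  dir = (cos 345°, sin 345°) = (0.9659, -0.2588); from cell (8,1)
  next x-line at t=0.5280, next y-line at t=1.5455; Δt_x=1.0353, Δt_y=3.8637
    x: enter (9,1) at t=0.5280 ← occupied
  → r_4 = 0.5280
beam 5: φ=45°, α=30°
  dir = (cos 30°, sin 30°) = (0.8660, 0.5000); from cell (8,1)
  next x-line at t=0.5889, next y-line at t=1.2000; Δt_x=1.1547, Δt_y=2.0000
    x: enter (9,1) at t=0.5889 ← occupied
  → r_5 = 0.5889
beam 6: φ=90°, α=75°
  dir = (cos 75°, sin 75°) = (0.2588, 0.9659); from cell (8,1)
  next x-line at t=1.9705, next y-line at t=0.6212; Δt_x=3.8637, Δt_y=1.0353
    y: enter (8,2) at t=0.6212
    y: enter (8,3) at t=1.6564
    x: enter (9,3) at t=1.9705 ← occupied
  → r_6 = 1.9705
beam 7: φ=135°, α=120°
  dir = (cos 120°, sin 120°) = (-0.5000, 0.8660); from cell (8,1)
  next x-line at t=0.9800, next y-line at t=0.6928; Δt_x=2.0000, Δt_y=1.1547
    y: enter (8,2) at t=0.6928
    x: enter (7,2) at t=0.9800
    y: enter (7,3) at t=1.8475
    x: enter (6,3) at t=2.9800
    y: enter (6,4) at t=3.0022
    y: enter (6,5) at t=4.1569
    x: enter (5,5) at t=4.9800
    y: enter (5,6) at t=5.3116
    y: enter (5,7) at t=6.4663
    x: enter (4,7) at t=6.9800
    y: enter (4,8) at t=7.6210 ← occupied
  → r_7 = 7.6210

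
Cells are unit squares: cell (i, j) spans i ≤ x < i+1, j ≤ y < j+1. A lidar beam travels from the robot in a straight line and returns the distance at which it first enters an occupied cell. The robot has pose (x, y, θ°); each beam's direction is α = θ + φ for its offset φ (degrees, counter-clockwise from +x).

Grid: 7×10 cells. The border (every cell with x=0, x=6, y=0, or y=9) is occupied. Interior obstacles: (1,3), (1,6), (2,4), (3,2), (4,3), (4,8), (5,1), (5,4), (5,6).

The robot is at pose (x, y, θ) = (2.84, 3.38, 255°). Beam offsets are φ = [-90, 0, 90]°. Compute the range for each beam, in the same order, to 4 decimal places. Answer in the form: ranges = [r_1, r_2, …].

ranges = [0.8696, 2.4640, 1.2009]

beam 1: φ=-90°, α=165°
  cosα=-0.9659 sinα=0.2588 | (2,3) | tMaxX 0.8696 tMaxY 2.3955 | tΔX 1.0353 tΔY 3.8637
    t=0.8696 [x] (1,3) — stop
  → r_1 = 0.8696
beam 2: φ=0°, α=255°
  cosα=-0.2588 sinα=-0.9659 | (2,3) | tMaxX 3.2455 tMaxY 0.3934 | tΔX 3.8637 tΔY 1.0353
    t=0.3934 [y] (2,2)
    t=1.4287 [y] (2,1)
    t=2.4640 [y] (2,0) — stop
  → r_2 = 2.4640
beam 3: φ=90°, α=345°
  cosα=0.9659 sinα=-0.2588 | (2,3) | tMaxX 0.1656 tMaxY 1.4682 | tΔX 1.0353 tΔY 3.8637
    t=0.1656 [x] (3,3)
    t=1.2009 [x] (4,3) — stop
  → r_3 = 1.2009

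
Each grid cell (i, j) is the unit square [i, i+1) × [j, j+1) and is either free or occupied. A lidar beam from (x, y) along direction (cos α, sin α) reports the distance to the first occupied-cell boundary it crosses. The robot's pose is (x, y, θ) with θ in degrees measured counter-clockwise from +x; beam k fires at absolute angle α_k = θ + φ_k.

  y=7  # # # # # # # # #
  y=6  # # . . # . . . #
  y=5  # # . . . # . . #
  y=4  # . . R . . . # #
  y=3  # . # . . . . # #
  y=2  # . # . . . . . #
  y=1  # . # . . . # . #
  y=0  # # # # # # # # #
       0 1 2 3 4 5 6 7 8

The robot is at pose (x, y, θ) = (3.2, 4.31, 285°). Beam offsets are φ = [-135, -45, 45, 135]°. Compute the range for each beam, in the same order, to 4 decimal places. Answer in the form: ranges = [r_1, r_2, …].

beam 1: φ=-135°, α=150°
  dir = (cos 150°, sin 150°) = (-0.8660, 0.5000); from cell (3,4)
  next x-line at t=0.2309, next y-line at t=1.3800; Δt_x=1.1547, Δt_y=2.0000
    x: enter (2,4) at t=0.2309
    y: enter (2,5) at t=1.3800
    x: enter (1,5) at t=1.3856 ← occupied
  → r_1 = 1.3856
beam 2: φ=-45°, α=240°
  dir = (cos 240°, sin 240°) = (-0.5000, -0.8660); from cell (3,4)
  next x-line at t=0.4000, next y-line at t=0.3580; Δt_x=2.0000, Δt_y=1.1547
    y: enter (3,3) at t=0.3580
    x: enter (2,3) at t=0.4000 ← occupied
  → r_2 = 0.4000
beam 3: φ=45°, α=330°
  dir = (cos 330°, sin 330°) = (0.8660, -0.5000); from cell (3,4)
  next x-line at t=0.9238, next y-line at t=0.6200; Δt_x=1.1547, Δt_y=2.0000
    y: enter (3,3) at t=0.6200
    x: enter (4,3) at t=0.9238
    x: enter (5,3) at t=2.0785
    y: enter (5,2) at t=2.6200
    x: enter (6,2) at t=3.2332
    x: enter (7,2) at t=4.3879
    y: enter (7,1) at t=4.6200
    x: enter (8,1) at t=5.5426 ← occupied
  → r_3 = 5.5426
beam 4: φ=135°, α=60°
  dir = (cos 60°, sin 60°) = (0.5000, 0.8660); from cell (3,4)
  next x-line at t=1.6000, next y-line at t=0.7967; Δt_x=2.0000, Δt_y=1.1547
    y: enter (3,5) at t=0.7967
    x: enter (4,5) at t=1.6000
    y: enter (4,6) at t=1.9514 ← occupied
  → r_4 = 1.9514

ranges = [1.3856, 0.4000, 5.5426, 1.9514]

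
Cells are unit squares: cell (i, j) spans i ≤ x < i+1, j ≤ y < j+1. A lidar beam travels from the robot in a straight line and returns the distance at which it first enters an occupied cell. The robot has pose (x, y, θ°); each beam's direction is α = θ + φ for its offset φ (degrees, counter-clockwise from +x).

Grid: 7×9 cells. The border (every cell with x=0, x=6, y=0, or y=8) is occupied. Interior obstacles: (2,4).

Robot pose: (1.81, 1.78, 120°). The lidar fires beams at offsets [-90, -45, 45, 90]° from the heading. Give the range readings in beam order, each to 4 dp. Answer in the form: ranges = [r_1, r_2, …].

ranges = [4.8382, 2.2983, 0.8386, 0.9353]

beam 1: φ=-90°, α=30°
  cosα=0.8660 sinα=0.5000 | (1,1) | tMaxX 0.2194 tMaxY 0.4400 | tΔX 1.1547 tΔY 2.0000
    t=0.2194 [x] (2,1)
    t=0.4400 [y] (2,2)
    t=1.3741 [x] (3,2)
    t=2.4400 [y] (3,3)
    t=2.5288 [x] (4,3)
    t=3.6835 [x] (5,3)
    t=4.4400 [y] (5,4)
    t=4.8382 [x] (6,4) — stop
  → r_1 = 4.8382
beam 2: φ=-45°, α=75°
  cosα=0.2588 sinα=0.9659 | (1,1) | tMaxX 0.7341 tMaxY 0.2278 | tΔX 3.8637 tΔY 1.0353
    t=0.2278 [y] (1,2)
    t=0.7341 [x] (2,2)
    t=1.2630 [y] (2,3)
    t=2.2983 [y] (2,4) — stop
  → r_2 = 2.2983
beam 3: φ=45°, α=165°
  cosα=-0.9659 sinα=0.2588 | (1,1) | tMaxX 0.8386 tMaxY 0.8500 | tΔX 1.0353 tΔY 3.8637
    t=0.8386 [x] (0,1) — stop
  → r_3 = 0.8386
beam 4: φ=90°, α=210°
  cosα=-0.8660 sinα=-0.5000 | (1,1) | tMaxX 0.9353 tMaxY 1.5600 | tΔX 1.1547 tΔY 2.0000
    t=0.9353 [x] (0,1) — stop
  → r_4 = 0.9353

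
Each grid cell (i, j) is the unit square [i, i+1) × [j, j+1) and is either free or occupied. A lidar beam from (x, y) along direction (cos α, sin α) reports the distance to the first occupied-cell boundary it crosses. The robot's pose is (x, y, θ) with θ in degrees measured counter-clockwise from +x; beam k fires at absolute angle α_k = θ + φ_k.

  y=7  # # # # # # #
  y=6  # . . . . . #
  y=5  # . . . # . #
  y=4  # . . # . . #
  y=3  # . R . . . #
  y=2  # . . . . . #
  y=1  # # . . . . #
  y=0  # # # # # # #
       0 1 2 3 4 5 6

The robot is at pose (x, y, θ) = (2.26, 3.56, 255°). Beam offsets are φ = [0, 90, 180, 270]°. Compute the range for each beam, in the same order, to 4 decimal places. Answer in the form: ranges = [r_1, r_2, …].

ranges = [1.6150, 3.8719, 3.5614, 1.3044]

beam 1: φ=0°, α=255°
  direction (-0.2588, -0.9659); cell (2,3); t to first gridline: x 1.0046, y 0.5798 (then +3.8637 / +1.0353)
    (2,2) via y @ 0.5798
    (1,2) via x @ 1.0046
    (1,1) via y @ 1.6150  # hit
  → r_1 = 1.6150
beam 2: φ=90°, α=345°
  direction (0.9659, -0.2588); cell (2,3); t to first gridline: x 0.7661, y 2.1637 (then +1.0353 / +3.8637)
    (3,3) via x @ 0.7661
    (4,3) via x @ 1.8014
    (4,2) via y @ 2.1637
    (5,2) via x @ 2.8367
    (6,2) via x @ 3.8719  # hit
  → r_2 = 3.8719
beam 3: φ=180°, α=75°
  direction (0.2588, 0.9659); cell (2,3); t to first gridline: x 2.8591, y 0.4555 (then +3.8637 / +1.0353)
    (2,4) via y @ 0.4555
    (2,5) via y @ 1.4908
    (2,6) via y @ 2.5261
    (3,6) via x @ 2.8591
    (3,7) via y @ 3.5614  # hit
  → r_3 = 3.5614
beam 4: φ=270°, α=165°
  direction (-0.9659, 0.2588); cell (2,3); t to first gridline: x 0.2692, y 1.7000 (then +1.0353 / +3.8637)
    (1,3) via x @ 0.2692
    (0,3) via x @ 1.3044  # hit
  → r_4 = 1.3044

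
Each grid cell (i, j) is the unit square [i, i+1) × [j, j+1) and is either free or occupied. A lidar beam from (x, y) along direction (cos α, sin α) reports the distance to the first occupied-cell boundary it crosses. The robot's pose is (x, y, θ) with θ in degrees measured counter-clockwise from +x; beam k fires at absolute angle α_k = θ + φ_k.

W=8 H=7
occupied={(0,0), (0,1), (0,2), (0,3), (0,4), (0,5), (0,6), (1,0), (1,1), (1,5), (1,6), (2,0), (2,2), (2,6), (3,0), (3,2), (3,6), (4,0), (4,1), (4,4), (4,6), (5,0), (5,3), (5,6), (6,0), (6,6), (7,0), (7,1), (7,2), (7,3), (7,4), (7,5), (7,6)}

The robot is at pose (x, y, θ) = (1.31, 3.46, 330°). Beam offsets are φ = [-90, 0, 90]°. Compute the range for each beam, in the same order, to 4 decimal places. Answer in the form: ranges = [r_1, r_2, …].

ranges = [0.6200, 0.9200, 2.9329]

beam 1: φ=-90°, α=240°
  d=(-0.5000,-0.8660)  start (1,3)  tX=0.6200 tY=0.5312  stride 1/|dx|=2.0000 1/|dy|=1.1547
    cross y-line → (1,2), t=0.5312
    cross x-line → (0,2), t=0.6200 (wall)
  → r_1 = 0.6200
beam 2: φ=0°, α=330°
  d=(0.8660,-0.5000)  start (1,3)  tX=0.7967 tY=0.9200  stride 1/|dx|=1.1547 1/|dy|=2.0000
    cross x-line → (2,3), t=0.7967
    cross y-line → (2,2), t=0.9200 (wall)
  → r_2 = 0.9200
beam 3: φ=90°, α=60°
  d=(0.5000,0.8660)  start (1,3)  tX=1.3800 tY=0.6235  stride 1/|dx|=2.0000 1/|dy|=1.1547
    cross y-line → (1,4), t=0.6235
    cross x-line → (2,4), t=1.3800
    cross y-line → (2,5), t=1.7782
    cross y-line → (2,6), t=2.9329 (wall)
  → r_3 = 2.9329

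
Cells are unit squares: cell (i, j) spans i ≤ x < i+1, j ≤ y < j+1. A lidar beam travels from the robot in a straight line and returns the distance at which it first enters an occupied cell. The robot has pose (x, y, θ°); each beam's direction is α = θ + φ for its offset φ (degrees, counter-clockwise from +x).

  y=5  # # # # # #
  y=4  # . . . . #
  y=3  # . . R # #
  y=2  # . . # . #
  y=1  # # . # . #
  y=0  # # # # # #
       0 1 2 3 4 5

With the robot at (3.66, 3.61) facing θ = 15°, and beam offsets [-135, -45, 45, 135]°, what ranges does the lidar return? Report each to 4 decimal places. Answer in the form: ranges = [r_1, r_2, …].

ranges = [0.7044, 0.3926, 1.6050, 2.7800]

beam 1: φ=-135°, α=240°
  d=(-0.5000,-0.8660)  start (3,3)  tX=1.3200 tY=0.7044  stride 1/|dx|=2.0000 1/|dy|=1.1547
    cross y-line → (3,2), t=0.7044 (wall)
  → r_1 = 0.7044
beam 2: φ=-45°, α=330°
  d=(0.8660,-0.5000)  start (3,3)  tX=0.3926 tY=1.2200  stride 1/|dx|=1.1547 1/|dy|=2.0000
    cross x-line → (4,3), t=0.3926 (wall)
  → r_2 = 0.3926
beam 3: φ=45°, α=60°
  d=(0.5000,0.8660)  start (3,3)  tX=0.6800 tY=0.4503  stride 1/|dx|=2.0000 1/|dy|=1.1547
    cross y-line → (3,4), t=0.4503
    cross x-line → (4,4), t=0.6800
    cross y-line → (4,5), t=1.6050 (wall)
  → r_3 = 1.6050
beam 4: φ=135°, α=150°
  d=(-0.8660,0.5000)  start (3,3)  tX=0.7621 tY=0.7800  stride 1/|dx|=1.1547 1/|dy|=2.0000
    cross x-line → (2,3), t=0.7621
    cross y-line → (2,4), t=0.7800
    cross x-line → (1,4), t=1.9168
    cross y-line → (1,5), t=2.7800 (wall)
  → r_4 = 2.7800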